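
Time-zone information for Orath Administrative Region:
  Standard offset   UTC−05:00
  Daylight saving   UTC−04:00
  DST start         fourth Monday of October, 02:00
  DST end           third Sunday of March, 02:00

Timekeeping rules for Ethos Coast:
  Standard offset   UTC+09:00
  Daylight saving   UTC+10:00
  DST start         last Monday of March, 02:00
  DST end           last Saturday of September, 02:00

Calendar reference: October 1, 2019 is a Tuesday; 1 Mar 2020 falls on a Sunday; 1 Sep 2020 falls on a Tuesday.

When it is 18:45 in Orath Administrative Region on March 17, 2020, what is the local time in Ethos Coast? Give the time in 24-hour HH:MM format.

1 October 2019 is a Tuesday, so the first Monday is October 7 and the fourth is October 28.
1 March 2020 is a Sunday, so the first Sunday is March 1 and the third is March 15.
March 17, 2020 is outside the daylight-saving period (28 October 2019 – 15 March 2020), so Orath Administrative Region is on standard time, UTC−05:00.
18:45 Orath Administrative Region + 5h = 23:45 UTC.
1 March 2020 is a Sunday, so Mondays fall on 2, 9, 16, 23, 30; the last is March 30.
1 September 2020 is a Tuesday, so Saturdays fall on 5, 12, 19, 26; the last is September 26.
At the standard offset (UTC+09:00), 23:45 UTC + 9h = 08:45 Ethos Coast standard time (rolling into the next day, 18 March 2020).
The standard-time date in Ethos Coast, March 18, 2020, is outside the daylight-saving period (30 March – 26 September), so Ethos Coast is on standard time, UTC+09:00.
23:45 UTC + 9h = 08:45 Ethos Coast (rolling into the next day, 18 March 2020).

08:45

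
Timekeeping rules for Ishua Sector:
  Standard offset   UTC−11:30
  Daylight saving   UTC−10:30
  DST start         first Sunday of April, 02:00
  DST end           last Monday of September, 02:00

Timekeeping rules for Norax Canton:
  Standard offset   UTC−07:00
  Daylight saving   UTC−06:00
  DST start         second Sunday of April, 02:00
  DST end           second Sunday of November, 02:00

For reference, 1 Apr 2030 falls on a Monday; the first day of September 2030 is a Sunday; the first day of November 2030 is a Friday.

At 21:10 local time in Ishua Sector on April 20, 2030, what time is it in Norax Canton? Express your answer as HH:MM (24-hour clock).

1 April 2030 is a Monday, so the first Sunday is April 7.
1 September 2030 is a Sunday, so Mondays fall on 2, 9, 16, 23, 30; the last is September 30.
April 20, 2030 falls between 7 April and 30 September, so daylight saving is in effect and Ishua Sector is at UTC−10:30.
21:10 Ishua Sector + 10h30m = 07:40 UTC (rolling into the next day, 21 April 2030).
1 April 2030 is a Monday, so the first Sunday is April 7 and the second is April 14.
1 November 2030 is a Friday, so the first Sunday is November 3 and the second is November 10.
At the standard offset (UTC−07:00), 07:40 UTC − 7h = 00:40 Norax Canton standard time.
The standard-time date in Norax Canton, April 21, 2030, lies within the daylight-saving period (14 April – 10 November), so Norax Canton is on daylight time, UTC−06:00.
07:40 UTC − 6h = 01:40 Norax Canton.

01:40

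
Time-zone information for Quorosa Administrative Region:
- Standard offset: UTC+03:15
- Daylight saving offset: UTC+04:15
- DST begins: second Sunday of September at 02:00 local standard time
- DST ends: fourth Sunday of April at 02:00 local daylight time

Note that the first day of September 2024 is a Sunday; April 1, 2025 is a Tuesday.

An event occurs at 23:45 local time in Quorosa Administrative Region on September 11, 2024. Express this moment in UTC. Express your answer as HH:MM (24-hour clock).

1 September 2024 is a Sunday, so the first Sunday is September 1 and the second is September 8.
1 April 2025 is a Tuesday, so the first Sunday is April 6 and the fourth is April 27.
September 11, 2024 falls between 8 September 2024 and 27 April 2025, so daylight saving is in effect and Quorosa Administrative Region is at UTC+04:15.
23:45 local − 4h15m = 19:30 UTC.

19:30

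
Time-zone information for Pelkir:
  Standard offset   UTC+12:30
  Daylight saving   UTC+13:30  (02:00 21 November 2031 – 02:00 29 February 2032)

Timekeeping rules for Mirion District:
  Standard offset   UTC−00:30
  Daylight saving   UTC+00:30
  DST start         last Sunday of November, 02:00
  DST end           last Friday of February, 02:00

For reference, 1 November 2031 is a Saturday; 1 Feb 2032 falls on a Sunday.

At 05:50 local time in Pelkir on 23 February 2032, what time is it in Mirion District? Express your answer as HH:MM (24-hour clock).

23 February 2032 falls between 21 November 2031 and 29 February 2032, so daylight saving is in effect and Pelkir is at UTC+13:30.
05:50 Pelkir − 13h30m = 16:20 UTC (rolling into the previous day, 22 February 2032).
1 November 2031 is a Saturday, so Sundays fall on 2, 9, 16, 23, 30; the last is November 30.
1 February 2032 is a Sunday, so Fridays fall on 6, 13, 20, 27; the last is February 27.
At the standard offset (UTC−00:30), 16:20 UTC − 0h30m = 15:50 Mirion District standard time.
The standard-time date in Mirion District, 22 February 2032, falls between 30 November 2031 and 27 February 2032, so daylight saving is in effect and Mirion District is at UTC+00:30.
16:20 UTC + 0h30m = 16:50 Mirion District.

16:50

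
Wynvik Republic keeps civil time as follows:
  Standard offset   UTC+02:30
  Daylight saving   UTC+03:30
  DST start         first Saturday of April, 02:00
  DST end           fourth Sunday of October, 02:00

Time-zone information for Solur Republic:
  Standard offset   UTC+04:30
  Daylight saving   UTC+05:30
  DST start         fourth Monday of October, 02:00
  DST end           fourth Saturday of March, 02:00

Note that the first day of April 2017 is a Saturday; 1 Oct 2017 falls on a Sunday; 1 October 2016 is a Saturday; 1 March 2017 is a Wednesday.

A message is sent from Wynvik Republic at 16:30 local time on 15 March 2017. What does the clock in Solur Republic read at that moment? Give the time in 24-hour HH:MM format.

1 April 2017 is a Saturday, so the first Saturday is April 1.
1 October 2017 is a Sunday, so the first Sunday is October 1 and the fourth is October 22.
Daylight saving runs 1 April – 22 October; 15 March 2017 is outside that window, so Wynvik Republic is on standard time at UTC+02:30.
16:30 Wynvik Republic − 2h30m = 14:00 UTC.
1 October 2016 is a Saturday, so the first Monday is October 3 and the fourth is October 24.
1 March 2017 is a Wednesday, so the first Saturday is March 4 and the fourth is March 25.
At the standard offset (UTC+04:30), 14:00 UTC + 4h30m = 18:30 Solur Republic standard time.
Daylight saving runs 24 October 2016 – 25 March 2017; the standard-time date in Solur Republic, 15 March 2017, is inside that window, so Solur Republic is at UTC+05:30.
14:00 UTC + 5h30m = 19:30 Solur Republic.

19:30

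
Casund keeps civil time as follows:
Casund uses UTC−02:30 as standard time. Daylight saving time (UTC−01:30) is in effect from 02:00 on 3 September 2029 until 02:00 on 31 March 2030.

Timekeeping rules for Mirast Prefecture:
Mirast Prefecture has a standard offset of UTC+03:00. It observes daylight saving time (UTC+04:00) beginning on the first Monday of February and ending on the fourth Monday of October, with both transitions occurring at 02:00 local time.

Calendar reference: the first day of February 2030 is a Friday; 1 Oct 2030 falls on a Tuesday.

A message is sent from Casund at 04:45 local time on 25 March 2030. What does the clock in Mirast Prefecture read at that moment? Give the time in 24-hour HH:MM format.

Daylight saving runs 3 September 2029 – 31 March 2030; 25 March 2030 is inside that window, so Casund is at UTC−01:30.
04:45 Casund + 1h30m = 06:15 UTC.
1 February 2030 is a Friday, so the first Monday is February 4.
1 October 2030 is a Tuesday, so the first Monday is October 7 and the fourth is October 28.
At the standard offset (UTC+03:00), 06:15 UTC + 3h = 09:15 Mirast Prefecture standard time.
The standard-time date in Mirast Prefecture, 25 March 2030, falls between 4 February and 28 October, so daylight saving is in effect and Mirast Prefecture is at UTC+04:00.
06:15 UTC + 4h = 10:15 Mirast Prefecture.

10:15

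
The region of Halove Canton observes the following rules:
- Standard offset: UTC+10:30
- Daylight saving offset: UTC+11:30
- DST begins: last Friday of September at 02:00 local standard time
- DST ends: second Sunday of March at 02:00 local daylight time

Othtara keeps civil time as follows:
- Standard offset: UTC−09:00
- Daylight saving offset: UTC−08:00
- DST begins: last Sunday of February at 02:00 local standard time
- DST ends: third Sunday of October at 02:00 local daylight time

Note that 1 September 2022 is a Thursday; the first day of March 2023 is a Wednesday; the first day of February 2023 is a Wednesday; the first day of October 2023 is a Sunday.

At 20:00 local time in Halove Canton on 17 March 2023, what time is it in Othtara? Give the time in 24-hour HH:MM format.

01:30

1 September 2022 is a Thursday, so Fridays fall on 2, 9, 16, 23, 30; the last is September 30.
1 March 2023 is a Wednesday, so the first Sunday is March 5 and the second is March 12.
17 March 2023 is outside the daylight-saving period (30 September 2022 – 12 March 2023), so Halove Canton is on standard time, UTC+10:30.
20:00 Halove Canton − 10h30m = 09:30 UTC.
1 February 2023 is a Wednesday, so Sundays fall on 5, 12, 19, 26; the last is February 26.
1 October 2023 is a Sunday, so the first Sunday is October 1 and the third is October 15.
At the standard offset (UTC−09:00), 09:30 UTC − 9h = 00:30 Othtara standard time.
The standard-time date in Othtara, 17 March 2023, lies within the daylight-saving period (26 February – 15 October), so Othtara is on daylight time, UTC−08:00.
09:30 UTC − 8h = 01:30 Othtara.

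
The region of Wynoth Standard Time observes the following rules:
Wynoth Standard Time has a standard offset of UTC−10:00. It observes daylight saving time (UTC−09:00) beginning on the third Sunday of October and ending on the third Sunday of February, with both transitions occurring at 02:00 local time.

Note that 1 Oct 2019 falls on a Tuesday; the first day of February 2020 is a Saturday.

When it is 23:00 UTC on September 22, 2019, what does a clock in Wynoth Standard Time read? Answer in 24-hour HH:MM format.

13:00

1 October 2019 is a Tuesday, so the first Sunday is October 6 and the third is October 20.
1 February 2020 is a Saturday, so the first Sunday is February 2 and the third is February 16.
At the standard offset (UTC−10:00), 23:00 UTC − 10h = 13:00 Wynoth Standard Time standard time.
The standard-time date in Wynoth Standard Time, September 22, 2019, is outside the daylight-saving period (20 October 2019 – 16 February 2020), so Wynoth Standard Time is on standard time, UTC−10:00.
23:00 UTC − 10h = 13:00 local.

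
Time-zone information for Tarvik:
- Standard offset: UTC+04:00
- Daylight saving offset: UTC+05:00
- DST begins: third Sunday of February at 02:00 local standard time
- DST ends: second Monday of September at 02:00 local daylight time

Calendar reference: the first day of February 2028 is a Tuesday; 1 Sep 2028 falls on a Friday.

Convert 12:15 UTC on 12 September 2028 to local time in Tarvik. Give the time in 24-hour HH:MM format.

16:15

1 February 2028 is a Tuesday, so the first Sunday is February 6 and the third is February 20.
1 September 2028 is a Friday, so the first Monday is September 4 and the second is September 11.
At the standard offset (UTC+04:00), 12:15 UTC + 4h = 16:15 Tarvik standard time.
The standard-time date in Tarvik, 12 September 2028, is outside the daylight-saving period (20 February – 11 September), so Tarvik is on standard time, UTC+04:00.
12:15 UTC + 4h = 16:15 local.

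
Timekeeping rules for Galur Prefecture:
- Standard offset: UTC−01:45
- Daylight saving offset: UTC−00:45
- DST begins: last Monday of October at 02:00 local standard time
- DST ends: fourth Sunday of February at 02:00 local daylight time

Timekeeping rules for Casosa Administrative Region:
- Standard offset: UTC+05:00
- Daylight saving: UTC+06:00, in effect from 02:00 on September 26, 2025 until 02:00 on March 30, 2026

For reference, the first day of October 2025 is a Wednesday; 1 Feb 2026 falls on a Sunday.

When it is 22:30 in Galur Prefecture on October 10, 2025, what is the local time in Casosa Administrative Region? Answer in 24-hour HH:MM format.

06:15

1 October 2025 is a Wednesday, so Mondays fall on 6, 13, 20, 27; the last is October 27.
1 February 2026 is a Sunday, so the first Sunday is February 1 and the fourth is February 22.
October 10, 2025 is outside the daylight-saving period (27 October 2025 – 22 February 2026), so Galur Prefecture is on standard time, UTC−01:45.
22:30 Galur Prefecture + 1h45m = 00:15 UTC (rolling into the next day, 11 October 2025).
At the standard offset (UTC+05:00), 00:15 UTC + 5h = 05:15 Casosa Administrative Region standard time.
The standard-time date in Casosa Administrative Region, October 11, 2025, lies within the daylight-saving period (26 September 2025 – 30 March 2026), so Casosa Administrative Region is on daylight time, UTC+06:00.
00:15 UTC + 6h = 06:15 Casosa Administrative Region.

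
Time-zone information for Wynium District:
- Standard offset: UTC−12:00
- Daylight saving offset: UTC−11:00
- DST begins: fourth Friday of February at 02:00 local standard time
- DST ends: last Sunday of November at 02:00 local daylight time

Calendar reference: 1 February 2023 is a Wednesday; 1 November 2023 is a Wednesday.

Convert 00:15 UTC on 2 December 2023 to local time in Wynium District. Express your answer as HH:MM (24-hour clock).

12:15

1 February 2023 is a Wednesday, so the first Friday is February 3 and the fourth is February 24.
1 November 2023 is a Wednesday, so Sundays fall on 5, 12, 19, 26; the last is November 26.
At the standard offset (UTC−12:00), 00:15 UTC − 12h = 12:15 Wynium District standard time (rolling into the previous day, 1 December 2023).
The standard-time date in Wynium District, 1 December 2023, does not fall between 24 February and 26 November, so daylight saving is not in effect and Wynium District is at UTC−12:00.
00:15 UTC − 12h = 12:15 local (rolling into the previous day, 1 December 2023).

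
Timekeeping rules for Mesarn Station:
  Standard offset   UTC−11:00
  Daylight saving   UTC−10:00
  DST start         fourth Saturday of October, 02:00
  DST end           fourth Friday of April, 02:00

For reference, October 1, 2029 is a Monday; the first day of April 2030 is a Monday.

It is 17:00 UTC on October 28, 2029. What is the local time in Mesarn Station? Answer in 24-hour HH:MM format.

07:00

1 October 2029 is a Monday, so the first Saturday is October 6 and the fourth is October 27.
1 April 2030 is a Monday, so the first Friday is April 5 and the fourth is April 26.
At the standard offset (UTC−11:00), 17:00 UTC − 11h = 06:00 Mesarn Station standard time.
Daylight saving runs 27 October 2029 – 26 April 2030; the standard-time date in Mesarn Station, October 28, 2029, is inside that window, so Mesarn Station is at UTC−10:00.
17:00 UTC − 10h = 07:00 local.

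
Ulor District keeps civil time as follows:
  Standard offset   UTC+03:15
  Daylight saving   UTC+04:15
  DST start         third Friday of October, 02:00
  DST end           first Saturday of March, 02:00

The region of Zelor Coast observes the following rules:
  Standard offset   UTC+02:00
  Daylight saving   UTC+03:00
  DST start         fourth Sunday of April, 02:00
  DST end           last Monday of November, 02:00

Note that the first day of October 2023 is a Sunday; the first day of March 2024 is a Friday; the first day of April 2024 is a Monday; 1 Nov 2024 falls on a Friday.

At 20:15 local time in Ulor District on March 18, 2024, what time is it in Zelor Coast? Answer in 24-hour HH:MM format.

1 October 2023 is a Sunday, so the first Friday is October 6 and the third is October 20.
1 March 2024 is a Friday, so the first Saturday is March 2.
Daylight saving runs 20 October 2023 – 2 March 2024; March 18, 2024 is outside that window, so Ulor District is on standard time at UTC+03:15.
20:15 Ulor District − 3h15m = 17:00 UTC.
1 April 2024 is a Monday, so the first Sunday is April 7 and the fourth is April 28.
1 November 2024 is a Friday, so Mondays fall on 4, 11, 18, 25; the last is November 25.
At the standard offset (UTC+02:00), 17:00 UTC + 2h = 19:00 Zelor Coast standard time.
Daylight saving runs 28 April – 25 November; the standard-time date in Zelor Coast, March 18, 2024, is outside that window, so Zelor Coast is on standard time at UTC+02:00.
17:00 UTC + 2h = 19:00 Zelor Coast.

19:00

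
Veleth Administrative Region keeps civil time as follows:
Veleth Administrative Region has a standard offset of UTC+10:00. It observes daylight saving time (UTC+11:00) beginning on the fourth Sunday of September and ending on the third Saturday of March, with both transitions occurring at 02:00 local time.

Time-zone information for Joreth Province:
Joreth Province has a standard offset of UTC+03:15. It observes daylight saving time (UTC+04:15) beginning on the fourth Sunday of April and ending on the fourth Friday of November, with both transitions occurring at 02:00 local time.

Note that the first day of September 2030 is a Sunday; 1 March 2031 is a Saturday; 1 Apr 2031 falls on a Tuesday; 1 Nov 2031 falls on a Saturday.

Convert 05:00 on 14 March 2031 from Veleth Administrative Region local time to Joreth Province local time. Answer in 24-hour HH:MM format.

1 September 2030 is a Sunday, so the first Sunday is September 1 and the fourth is September 22.
1 March 2031 is a Saturday, so the first Saturday is March 1 and the third is March 15.
Daylight saving runs 22 September 2030 – 15 March 2031; 14 March 2031 is inside that window, so Veleth Administrative Region is at UTC+11:00.
05:00 Veleth Administrative Region − 11h = 18:00 UTC (rolling into the previous day, 13 March 2031).
1 April 2031 is a Tuesday, so the first Sunday is April 6 and the fourth is April 27.
1 November 2031 is a Saturday, so the first Friday is November 7 and the fourth is November 28.
At the standard offset (UTC+03:15), 18:00 UTC + 3h15m = 21:15 Joreth Province standard time.
Daylight saving runs 27 April – 28 November; the standard-time date in Joreth Province, 13 March 2031, is outside that window, so Joreth Province is on standard time at UTC+03:15.
18:00 UTC + 3h15m = 21:15 Joreth Province.

21:15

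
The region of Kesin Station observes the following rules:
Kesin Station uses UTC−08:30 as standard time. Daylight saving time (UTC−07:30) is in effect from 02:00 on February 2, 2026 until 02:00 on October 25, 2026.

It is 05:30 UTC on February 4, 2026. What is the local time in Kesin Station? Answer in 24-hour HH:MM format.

At the standard offset (UTC−08:30), 05:30 UTC − 8h30m = 21:00 Kesin Station standard time (rolling into the previous day, 3 February 2026).
The standard-time date in Kesin Station, February 3, 2026, lies within the daylight-saving period (2 February – 25 October), so Kesin Station is on daylight time, UTC−07:30.
05:30 UTC − 7h30m = 22:00 local (rolling into the previous day, 3 February 2026).

22:00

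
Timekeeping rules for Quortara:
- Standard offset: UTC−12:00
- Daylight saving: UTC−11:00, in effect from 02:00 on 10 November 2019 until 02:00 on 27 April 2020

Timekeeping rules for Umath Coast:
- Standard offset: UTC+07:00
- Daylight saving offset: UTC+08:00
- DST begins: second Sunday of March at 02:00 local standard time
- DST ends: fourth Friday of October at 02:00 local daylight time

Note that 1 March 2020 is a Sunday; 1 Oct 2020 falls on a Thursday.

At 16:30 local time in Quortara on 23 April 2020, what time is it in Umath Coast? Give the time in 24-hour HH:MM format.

23 April 2020 falls between 10 November 2019 and 27 April 2020, so daylight saving is in effect and Quortara is at UTC−11:00.
16:30 Quortara + 11h = 03:30 UTC (rolling into the next day, 24 April 2020).
1 March 2020 is a Sunday, so the first Sunday is March 1 and the second is March 8.
1 October 2020 is a Thursday, so the first Friday is October 2 and the fourth is October 23.
At the standard offset (UTC+07:00), 03:30 UTC + 7h = 10:30 Umath Coast standard time.
The standard-time date in Umath Coast, 24 April 2020, lies within the daylight-saving period (8 March – 23 October), so Umath Coast is on daylight time, UTC+08:00.
03:30 UTC + 8h = 11:30 Umath Coast.

11:30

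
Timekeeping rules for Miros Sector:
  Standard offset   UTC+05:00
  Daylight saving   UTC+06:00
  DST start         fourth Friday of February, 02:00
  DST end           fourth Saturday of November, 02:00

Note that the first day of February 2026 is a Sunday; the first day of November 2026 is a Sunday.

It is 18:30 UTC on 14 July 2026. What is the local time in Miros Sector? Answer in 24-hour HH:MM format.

00:30

1 February 2026 is a Sunday, so the first Friday is February 6 and the fourth is February 27.
1 November 2026 is a Sunday, so the first Saturday is November 7 and the fourth is November 28.
At the standard offset (UTC+05:00), 18:30 UTC + 5h = 23:30 Miros Sector standard time.
The standard-time date in Miros Sector, 14 July 2026, lies within the daylight-saving period (27 February – 28 November), so Miros Sector is on daylight time, UTC+06:00.
18:30 UTC + 6h = 00:30 local (rolling into the next day, 15 July 2026).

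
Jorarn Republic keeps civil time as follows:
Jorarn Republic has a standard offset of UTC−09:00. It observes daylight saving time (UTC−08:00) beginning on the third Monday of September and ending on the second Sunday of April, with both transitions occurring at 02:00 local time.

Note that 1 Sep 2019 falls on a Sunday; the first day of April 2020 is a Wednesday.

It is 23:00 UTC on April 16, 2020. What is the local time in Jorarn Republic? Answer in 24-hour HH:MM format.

14:00

1 September 2019 is a Sunday, so the first Monday is September 2 and the third is September 16.
1 April 2020 is a Wednesday, so the first Sunday is April 5 and the second is April 12.
At the standard offset (UTC−09:00), 23:00 UTC − 9h = 14:00 Jorarn Republic standard time.
The standard-time date in Jorarn Republic, April 16, 2020, does not fall between 16 September 2019 and 12 April 2020, so daylight saving is not in effect and Jorarn Republic is at UTC−09:00.
23:00 UTC − 9h = 14:00 local.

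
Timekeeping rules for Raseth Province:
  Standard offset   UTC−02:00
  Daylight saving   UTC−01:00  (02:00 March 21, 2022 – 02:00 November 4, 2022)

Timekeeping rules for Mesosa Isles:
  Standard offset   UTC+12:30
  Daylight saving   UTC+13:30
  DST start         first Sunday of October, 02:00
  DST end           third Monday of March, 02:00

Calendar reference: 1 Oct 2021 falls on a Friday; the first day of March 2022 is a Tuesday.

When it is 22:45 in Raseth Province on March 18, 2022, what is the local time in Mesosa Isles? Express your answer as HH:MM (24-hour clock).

March 18, 2022 does not fall between 21 March and 4 November, so daylight saving is not in effect and Raseth Province is at UTC−02:00.
22:45 Raseth Province + 2h = 00:45 UTC (rolling into the next day, 19 March 2022).
1 October 2021 is a Friday, so the first Sunday is October 3.
1 March 2022 is a Tuesday, so the first Monday is March 7 and the third is March 21.
At the standard offset (UTC+12:30), 00:45 UTC + 12h30m = 13:15 Mesosa Isles standard time.
The standard-time date in Mesosa Isles, March 19, 2022, falls between 3 October 2021 and 21 March 2022, so daylight saving is in effect and Mesosa Isles is at UTC+13:30.
00:45 UTC + 13h30m = 14:15 Mesosa Isles.

14:15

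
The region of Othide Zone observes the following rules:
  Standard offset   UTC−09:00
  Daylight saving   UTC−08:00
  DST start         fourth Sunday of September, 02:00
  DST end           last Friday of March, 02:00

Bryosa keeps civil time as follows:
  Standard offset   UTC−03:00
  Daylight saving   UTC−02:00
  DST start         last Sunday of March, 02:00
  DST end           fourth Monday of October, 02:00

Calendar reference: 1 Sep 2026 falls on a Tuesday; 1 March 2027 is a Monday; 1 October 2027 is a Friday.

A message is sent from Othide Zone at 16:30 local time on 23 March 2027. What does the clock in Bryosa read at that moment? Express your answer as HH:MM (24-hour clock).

1 September 2026 is a Tuesday, so the first Sunday is September 6 and the fourth is September 27.
1 March 2027 is a Monday, so Fridays fall on 5, 12, 19, 26; the last is March 26.
23 March 2027 lies within the daylight-saving period (27 September 2026 – 26 March 2027), so Othide Zone is on daylight time, UTC−08:00.
16:30 Othide Zone + 8h = 00:30 UTC (rolling into the next day, 24 March 2027).
1 March 2027 is a Monday, so Sundays fall on 7, 14, 21, 28; the last is March 28.
1 October 2027 is a Friday, so the first Monday is October 4 and the fourth is October 25.
At the standard offset (UTC−03:00), 00:30 UTC − 3h = 21:30 Bryosa standard time (rolling into the previous day, 23 March 2027).
The standard-time date in Bryosa, 23 March 2027, is outside the daylight-saving period (28 March – 25 October), so Bryosa is on standard time, UTC−03:00.
00:30 UTC − 3h = 21:30 Bryosa (rolling into the previous day, 23 March 2027).

21:30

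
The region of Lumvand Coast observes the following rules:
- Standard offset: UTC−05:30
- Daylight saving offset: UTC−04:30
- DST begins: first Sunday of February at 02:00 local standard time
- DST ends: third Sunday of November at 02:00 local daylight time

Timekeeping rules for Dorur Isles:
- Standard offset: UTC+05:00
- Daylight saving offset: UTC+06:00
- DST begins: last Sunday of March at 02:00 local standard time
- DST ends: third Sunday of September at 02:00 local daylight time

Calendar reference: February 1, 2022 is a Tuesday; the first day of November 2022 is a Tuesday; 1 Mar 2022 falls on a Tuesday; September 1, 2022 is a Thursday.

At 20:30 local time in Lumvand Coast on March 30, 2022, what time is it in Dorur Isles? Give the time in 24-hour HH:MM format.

07:00

1 February 2022 is a Tuesday, so the first Sunday is February 6.
1 November 2022 is a Tuesday, so the first Sunday is November 6 and the third is November 20.
March 30, 2022 lies within the daylight-saving period (6 February – 20 November), so Lumvand Coast is on daylight time, UTC−04:30.
20:30 Lumvand Coast + 4h30m = 01:00 UTC (rolling into the next day, 31 March 2022).
1 March 2022 is a Tuesday, so Sundays fall on 6, 13, 20, 27; the last is March 27.
1 September 2022 is a Thursday, so the first Sunday is September 4 and the third is September 18.
At the standard offset (UTC+05:00), 01:00 UTC + 5h = 06:00 Dorur Isles standard time.
The standard-time date in Dorur Isles, March 31, 2022, lies within the daylight-saving period (27 March – 18 September), so Dorur Isles is on daylight time, UTC+06:00.
01:00 UTC + 6h = 07:00 Dorur Isles.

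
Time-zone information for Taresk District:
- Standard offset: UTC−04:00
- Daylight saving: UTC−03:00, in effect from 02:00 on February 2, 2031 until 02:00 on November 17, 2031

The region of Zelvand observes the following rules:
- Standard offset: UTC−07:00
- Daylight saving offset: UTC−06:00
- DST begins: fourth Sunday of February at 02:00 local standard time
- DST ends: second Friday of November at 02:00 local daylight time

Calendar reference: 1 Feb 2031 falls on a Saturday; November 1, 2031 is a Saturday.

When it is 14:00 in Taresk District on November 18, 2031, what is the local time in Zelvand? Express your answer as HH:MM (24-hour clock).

November 18, 2031 is outside the daylight-saving period (2 February – 17 November), so Taresk District is on standard time, UTC−04:00.
14:00 Taresk District + 4h = 18:00 UTC.
1 February 2031 is a Saturday, so the first Sunday is February 2 and the fourth is February 23.
1 November 2031 is a Saturday, so the first Friday is November 7 and the second is November 14.
At the standard offset (UTC−07:00), 18:00 UTC − 7h = 11:00 Zelvand standard time.
Daylight saving runs 23 February – 14 November; the standard-time date in Zelvand, November 18, 2031, is outside that window, so Zelvand is on standard time at UTC−07:00.
18:00 UTC − 7h = 11:00 Zelvand.

11:00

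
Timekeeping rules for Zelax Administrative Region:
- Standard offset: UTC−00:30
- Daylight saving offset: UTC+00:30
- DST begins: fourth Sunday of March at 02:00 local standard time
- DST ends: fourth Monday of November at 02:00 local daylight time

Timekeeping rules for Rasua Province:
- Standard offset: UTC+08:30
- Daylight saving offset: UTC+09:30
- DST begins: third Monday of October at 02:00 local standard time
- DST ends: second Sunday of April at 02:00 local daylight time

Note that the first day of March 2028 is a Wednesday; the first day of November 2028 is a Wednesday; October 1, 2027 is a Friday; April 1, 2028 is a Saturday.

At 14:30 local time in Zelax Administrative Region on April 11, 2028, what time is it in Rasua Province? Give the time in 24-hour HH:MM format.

1 March 2028 is a Wednesday, so the first Sunday is March 5 and the fourth is March 26.
1 November 2028 is a Wednesday, so the first Monday is November 6 and the fourth is November 27.
Daylight saving runs 26 March – 27 November; April 11, 2028 is inside that window, so Zelax Administrative Region is at UTC+00:30.
14:30 Zelax Administrative Region − 0h30m = 14:00 UTC.
1 October 2027 is a Friday, so the first Monday is October 4 and the third is October 18.
1 April 2028 is a Saturday, so the first Sunday is April 2 and the second is April 9.
At the standard offset (UTC+08:30), 14:00 UTC + 8h30m = 22:30 Rasua Province standard time.
The standard-time date in Rasua Province, April 11, 2028, is outside the daylight-saving period (18 October 2027 – 9 April 2028), so Rasua Province is on standard time, UTC+08:30.
14:00 UTC + 8h30m = 22:30 Rasua Province.

22:30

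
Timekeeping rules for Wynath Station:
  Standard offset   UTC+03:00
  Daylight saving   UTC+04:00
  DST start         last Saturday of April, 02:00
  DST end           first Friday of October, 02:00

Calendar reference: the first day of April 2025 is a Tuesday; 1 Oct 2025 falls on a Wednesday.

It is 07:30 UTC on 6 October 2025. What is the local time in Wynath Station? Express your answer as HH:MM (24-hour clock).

10:30

1 April 2025 is a Tuesday, so Saturdays fall on 5, 12, 19, 26; the last is April 26.
1 October 2025 is a Wednesday, so the first Friday is October 3.
At the standard offset (UTC+03:00), 07:30 UTC + 3h = 10:30 Wynath Station standard time.
The standard-time date in Wynath Station, 6 October 2025, does not fall between 26 April and 3 October, so daylight saving is not in effect and Wynath Station is at UTC+03:00.
07:30 UTC + 3h = 10:30 local.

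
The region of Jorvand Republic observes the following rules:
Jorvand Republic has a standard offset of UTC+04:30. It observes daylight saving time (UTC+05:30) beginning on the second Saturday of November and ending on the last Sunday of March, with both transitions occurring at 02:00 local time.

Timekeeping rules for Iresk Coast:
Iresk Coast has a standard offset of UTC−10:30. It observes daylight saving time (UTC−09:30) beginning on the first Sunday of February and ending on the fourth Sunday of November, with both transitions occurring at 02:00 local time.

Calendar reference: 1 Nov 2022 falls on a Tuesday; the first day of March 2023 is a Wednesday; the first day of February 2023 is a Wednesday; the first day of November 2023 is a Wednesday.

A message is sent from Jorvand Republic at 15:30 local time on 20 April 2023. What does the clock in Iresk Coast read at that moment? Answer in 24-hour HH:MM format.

1 November 2022 is a Tuesday, so the first Saturday is November 5 and the second is November 12.
1 March 2023 is a Wednesday, so Sundays fall on 5, 12, 19, 26; the last is March 26.
20 April 2023 is outside the daylight-saving period (12 November 2022 – 26 March 2023), so Jorvand Republic is on standard time, UTC+04:30.
15:30 Jorvand Republic − 4h30m = 11:00 UTC.
1 February 2023 is a Wednesday, so the first Sunday is February 5.
1 November 2023 is a Wednesday, so the first Sunday is November 5 and the fourth is November 26.
At the standard offset (UTC−10:30), 11:00 UTC − 10h30m = 00:30 Iresk Coast standard time.
The standard-time date in Iresk Coast, 20 April 2023, lies within the daylight-saving period (5 February – 26 November), so Iresk Coast is on daylight time, UTC−09:30.
11:00 UTC − 9h30m = 01:30 Iresk Coast.

01:30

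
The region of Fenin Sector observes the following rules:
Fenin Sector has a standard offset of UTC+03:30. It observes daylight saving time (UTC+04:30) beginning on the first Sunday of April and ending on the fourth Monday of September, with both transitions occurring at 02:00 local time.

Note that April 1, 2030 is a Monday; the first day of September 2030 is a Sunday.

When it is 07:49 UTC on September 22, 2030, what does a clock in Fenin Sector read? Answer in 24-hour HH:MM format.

1 April 2030 is a Monday, so the first Sunday is April 7.
1 September 2030 is a Sunday, so the first Monday is September 2 and the fourth is September 23.
At the standard offset (UTC+03:30), 07:49 UTC + 3h30m = 11:19 Fenin Sector standard time.
The standard-time date in Fenin Sector, September 22, 2030, lies within the daylight-saving period (7 April – 23 September), so Fenin Sector is on daylight time, UTC+04:30.
07:49 UTC + 4h30m = 12:19 local.

12:19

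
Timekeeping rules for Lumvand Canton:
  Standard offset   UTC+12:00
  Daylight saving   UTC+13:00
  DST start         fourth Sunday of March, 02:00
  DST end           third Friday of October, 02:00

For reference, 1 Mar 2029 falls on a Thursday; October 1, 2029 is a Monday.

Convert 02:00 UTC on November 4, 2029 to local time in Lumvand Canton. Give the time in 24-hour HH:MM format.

14:00

1 March 2029 is a Thursday, so the first Sunday is March 4 and the fourth is March 25.
1 October 2029 is a Monday, so the first Friday is October 5 and the third is October 19.
At the standard offset (UTC+12:00), 02:00 UTC + 12h = 14:00 Lumvand Canton standard time.
The standard-time date in Lumvand Canton, November 4, 2029, does not fall between 25 March and 19 October, so daylight saving is not in effect and Lumvand Canton is at UTC+12:00.
02:00 UTC + 12h = 14:00 local.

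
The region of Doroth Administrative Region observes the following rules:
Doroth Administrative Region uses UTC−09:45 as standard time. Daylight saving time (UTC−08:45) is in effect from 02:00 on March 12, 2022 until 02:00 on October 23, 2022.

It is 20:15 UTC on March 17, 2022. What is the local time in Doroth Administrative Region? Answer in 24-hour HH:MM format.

At the standard offset (UTC−09:45), 20:15 UTC − 9h45m = 10:30 Doroth Administrative Region standard time.
The standard-time date in Doroth Administrative Region, March 17, 2022, lies within the daylight-saving period (12 March – 23 October), so Doroth Administrative Region is on daylight time, UTC−08:45.
20:15 UTC − 8h45m = 11:30 local.

11:30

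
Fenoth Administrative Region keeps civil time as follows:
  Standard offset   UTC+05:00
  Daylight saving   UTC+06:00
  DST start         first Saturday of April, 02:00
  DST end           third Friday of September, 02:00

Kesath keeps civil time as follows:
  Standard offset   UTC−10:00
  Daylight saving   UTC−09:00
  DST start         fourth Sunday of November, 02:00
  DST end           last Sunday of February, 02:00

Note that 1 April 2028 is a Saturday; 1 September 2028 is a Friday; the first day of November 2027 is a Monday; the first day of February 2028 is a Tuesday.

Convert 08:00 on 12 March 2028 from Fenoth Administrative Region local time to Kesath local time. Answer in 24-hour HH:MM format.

1 April 2028 is a Saturday, so the first Saturday is April 1.
1 September 2028 is a Friday, so the first Friday is September 1 and the third is September 15.
12 March 2028 does not fall between 1 April and 15 September, so daylight saving is not in effect and Fenoth Administrative Region is at UTC+05:00.
08:00 Fenoth Administrative Region − 5h = 03:00 UTC.
1 November 2027 is a Monday, so the first Sunday is November 7 and the fourth is November 28.
1 February 2028 is a Tuesday, so Sundays fall on 6, 13, 20, 27; the last is February 27.
At the standard offset (UTC−10:00), 03:00 UTC − 10h = 17:00 Kesath standard time (rolling into the previous day, 11 March 2028).
Daylight saving runs 28 November 2027 – 27 February 2028; the standard-time date in Kesath, 11 March 2028, is outside that window, so Kesath is on standard time at UTC−10:00.
03:00 UTC − 10h = 17:00 Kesath (rolling into the previous day, 11 March 2028).

17:00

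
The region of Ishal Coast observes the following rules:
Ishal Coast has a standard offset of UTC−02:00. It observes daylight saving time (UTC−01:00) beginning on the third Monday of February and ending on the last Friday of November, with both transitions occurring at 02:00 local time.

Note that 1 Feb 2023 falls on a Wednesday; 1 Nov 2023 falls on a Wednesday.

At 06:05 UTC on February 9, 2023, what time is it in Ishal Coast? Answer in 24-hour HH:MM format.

04:05

1 February 2023 is a Wednesday, so the first Monday is February 6 and the third is February 20.
1 November 2023 is a Wednesday, so Fridays fall on 3, 10, 17, 24; the last is November 24.
At the standard offset (UTC−02:00), 06:05 UTC − 2h = 04:05 Ishal Coast standard time.
Daylight saving runs 20 February – 24 November; the standard-time date in Ishal Coast, February 9, 2023, is outside that window, so Ishal Coast is on standard time at UTC−02:00.
06:05 UTC − 2h = 04:05 local.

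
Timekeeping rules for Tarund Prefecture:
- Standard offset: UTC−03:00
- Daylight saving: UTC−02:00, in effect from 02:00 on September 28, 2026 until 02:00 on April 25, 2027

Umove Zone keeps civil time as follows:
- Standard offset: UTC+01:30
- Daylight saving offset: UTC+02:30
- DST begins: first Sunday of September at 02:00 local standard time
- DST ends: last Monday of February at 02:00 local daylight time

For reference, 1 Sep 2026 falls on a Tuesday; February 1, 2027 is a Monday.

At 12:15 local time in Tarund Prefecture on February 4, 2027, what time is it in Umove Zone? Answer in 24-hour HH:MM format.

16:45

February 4, 2027 lies within the daylight-saving period (28 September 2026 – 25 April 2027), so Tarund Prefecture is on daylight time, UTC−02:00.
12:15 Tarund Prefecture + 2h = 14:15 UTC.
1 September 2026 is a Tuesday, so the first Sunday is September 6.
1 February 2027 is a Monday, so Mondays fall on 1, 8, 15, 22; the last is February 22.
At the standard offset (UTC+01:30), 14:15 UTC + 1h30m = 15:45 Umove Zone standard time.
The standard-time date in Umove Zone, February 4, 2027, falls between 6 September 2026 and 22 February 2027, so daylight saving is in effect and Umove Zone is at UTC+02:30.
14:15 UTC + 2h30m = 16:45 Umove Zone.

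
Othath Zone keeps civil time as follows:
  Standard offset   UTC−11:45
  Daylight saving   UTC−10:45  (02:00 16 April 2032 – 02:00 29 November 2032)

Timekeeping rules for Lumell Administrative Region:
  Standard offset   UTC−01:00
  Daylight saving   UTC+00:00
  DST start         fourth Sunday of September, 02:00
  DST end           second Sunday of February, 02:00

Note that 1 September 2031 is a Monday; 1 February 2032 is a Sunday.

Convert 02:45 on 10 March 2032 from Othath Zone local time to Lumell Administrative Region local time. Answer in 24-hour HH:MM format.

13:30

10 March 2032 is outside the daylight-saving period (16 April – 29 November), so Othath Zone is on standard time, UTC−11:45.
02:45 Othath Zone + 11h45m = 14:30 UTC.
1 September 2031 is a Monday, so the first Sunday is September 7 and the fourth is September 28.
1 February 2032 is a Sunday, so the first Sunday is February 1 and the second is February 8.
At the standard offset (UTC−01:00), 14:30 UTC − 1h = 13:30 Lumell Administrative Region standard time.
Daylight saving runs 28 September 2031 – 8 February 2032; the standard-time date in Lumell Administrative Region, 10 March 2032, is outside that window, so Lumell Administrative Region is on standard time at UTC−01:00.
14:30 UTC − 1h = 13:30 Lumell Administrative Region.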